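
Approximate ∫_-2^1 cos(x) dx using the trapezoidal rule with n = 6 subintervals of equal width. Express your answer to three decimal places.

Δx = (1 − (-2))/6 = 0.5.
f(-2) ≈ -0.416, f(-1.5) ≈ 0.071, f(-1) ≈ 0.540, f(-0.5) ≈ 0.878, f(0) ≈ 1.000, f(0.5) ≈ 0.878, f(1) ≈ 0.540.
T_6 = (Δx/2)·[f(x_0) + 2f(x_1) + ... + 2f(x_{5}) + f(x_6)].
Sum ≈ 1.714.

1.714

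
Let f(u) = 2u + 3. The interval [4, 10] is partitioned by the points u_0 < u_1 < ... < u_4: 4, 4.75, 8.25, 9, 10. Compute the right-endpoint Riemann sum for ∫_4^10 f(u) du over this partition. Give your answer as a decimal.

Subinterval widths: 0.75, 3.5, 0.75, 1.
Right endpoints: 4.75, 8.25, 9, 10.
f(4.75) = 12.5, f(8.25) = 19.5, f(9) = 21, f(10) = 23.
Sum = Σ Δu_i · f(u_i).
Sum = 116.375.

116.375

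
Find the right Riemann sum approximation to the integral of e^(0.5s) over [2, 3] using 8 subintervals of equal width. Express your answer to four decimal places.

3.6382

Δs = (3 − 2)/8 = 0.125.
Right endpoints: 2.125, 2.25, 2.375, 2.5, 2.625, 2.75, 2.875, 3.
f(2.125) ≈ 2.8936, f(2.25) ≈ 3.0802, f(2.375) ≈ 3.2789, f(2.5) ≈ 3.4903, f(2.625) ≈ 3.7155, f(2.75) ≈ 3.9551, f(2.875) ≈ 4.2102, f(3) ≈ 4.4817.
Sum = Δs · [f(2.125) + f(2.25) + f(2.375) + ...].
Sum ≈ 3.6382.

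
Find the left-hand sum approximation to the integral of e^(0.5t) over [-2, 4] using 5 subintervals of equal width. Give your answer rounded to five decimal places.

10.24841

Δt = (4 − (-2))/5 = 1.2.
Left endpoints: -2, -0.8, 0.4, 1.6, 2.8.
f(-2) ≈ 0.36788, f(-0.8) ≈ 0.67032, f(0.4) ≈ 1.22140, f(1.6) ≈ 2.22554, f(2.8) ≈ 4.05520.
Sum = Δt · [f(-2) + f(-0.8) + f(0.4) + f(1.6) + f(2.8)].
Sum ≈ 10.24841.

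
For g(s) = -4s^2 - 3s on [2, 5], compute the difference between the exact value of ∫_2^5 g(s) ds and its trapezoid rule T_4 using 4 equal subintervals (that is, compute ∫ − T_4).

Exact integral: ∫_2^5 g(s) ds = -187.5.
T_4 = -188.625.
Error = -187.5 − (-188.625) = 1.125.

1.125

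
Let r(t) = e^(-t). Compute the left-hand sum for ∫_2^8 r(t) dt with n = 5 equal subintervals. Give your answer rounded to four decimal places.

Δt = (8 − 2)/5 = 1.2.
Left endpoints: 2, 3.2, 4.4, 5.6, 6.8.
r(2) ≈ 0.1353, r(3.2) ≈ 0.0408, r(4.4) ≈ 0.0123, r(5.6) ≈ 0.0037, r(6.8) ≈ 0.0011.
Sum = Δt · [r(2) + r(3.2) + r(4.4) + r(5.6) + r(6.8)].
Sum ≈ 0.2318.

0.2318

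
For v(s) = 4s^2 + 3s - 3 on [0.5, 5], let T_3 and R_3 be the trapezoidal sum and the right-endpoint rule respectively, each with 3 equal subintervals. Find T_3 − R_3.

-84.375

T_3 = 196.875.
R_3 = 281.25.
T_3 − R_3 = -84.375.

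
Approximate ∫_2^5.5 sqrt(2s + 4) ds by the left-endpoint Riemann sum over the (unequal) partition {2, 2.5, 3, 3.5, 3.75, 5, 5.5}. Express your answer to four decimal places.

11.4343

Subinterval widths: 0.5, 0.5, 0.5, 0.25, 1.25, 0.5.
Left endpoints: 2, 2.5, 3, 3.5, 3.75, 5.
f(2) ≈ 2.8284, f(2.5) ≈ 3.0000, f(3) ≈ 3.1623, f(3.5) ≈ 3.3166, f(3.75) ≈ 3.3912, f(5) ≈ 3.7417.
Sum = Σ Δs_i · f(s_i).
Sum ≈ 11.4343.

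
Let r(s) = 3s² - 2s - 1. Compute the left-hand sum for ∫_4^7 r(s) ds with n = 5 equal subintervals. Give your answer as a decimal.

Δs = (7 − 4)/5 = 0.6.
Left endpoints: 4, 4.6, 5.2, 5.8, 6.4.
r(4) = 39, r(4.6) = 53.28, r(5.2) = 69.72, r(5.8) = 88.32, r(6.4) = 109.08.
Sum = Δs · [r(4) + r(4.6) + r(5.2) + r(5.8) + r(6.4)].
Sum = 215.64.

215.64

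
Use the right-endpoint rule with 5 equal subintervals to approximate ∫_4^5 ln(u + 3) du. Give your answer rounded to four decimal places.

Δu = (5 − 4)/5 = 0.2.
Right endpoints: 4.2, 4.4, 4.6, 4.8, 5.
f(4.2) ≈ 1.9741, f(4.4) ≈ 2.0015, f(4.6) ≈ 2.0281, f(4.8) ≈ 2.0541, f(5) ≈ 2.0794.
Sum = Δu · [f(4.2) + f(4.4) + f(4.6) + f(4.8) + f(5)].
Sum ≈ 2.0275.

2.0275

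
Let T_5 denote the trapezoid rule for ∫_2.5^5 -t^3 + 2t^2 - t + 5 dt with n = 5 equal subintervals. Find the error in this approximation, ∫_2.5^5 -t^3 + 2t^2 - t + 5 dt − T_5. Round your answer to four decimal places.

Exact integral: ∫_2.5^5 f(t) dt ≈ -70.442708.
T_5 = -71.40625.
Error ≈ -70.442708 − (-71.40625) ≈ 0.9635.

0.9635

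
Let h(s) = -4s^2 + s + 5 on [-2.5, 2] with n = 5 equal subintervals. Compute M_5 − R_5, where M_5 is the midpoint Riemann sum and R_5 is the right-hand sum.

M_5 = -8.91.
R_5 = -6.48.
M_5 − R_5 = -2.43.

-2.43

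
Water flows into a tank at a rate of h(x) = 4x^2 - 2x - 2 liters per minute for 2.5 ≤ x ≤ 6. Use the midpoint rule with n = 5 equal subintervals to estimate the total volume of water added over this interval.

229.845

Δx = (6 − 2.5)/5 = 0.7.
Midpoints: 2.85, 3.55, 4.25, 4.95, 5.65.
h(2.85) = 24.79, h(3.55) = 41.31, h(4.25) = 61.75, h(4.95) = 86.11, h(5.65) = 114.39.
Sum = Δx · [h(2.85) + h(3.55) + h(4.25) + h(4.95) + h(5.65)].
Sum = 229.845.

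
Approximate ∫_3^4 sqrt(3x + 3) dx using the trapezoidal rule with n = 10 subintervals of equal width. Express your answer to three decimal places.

Δx = (4 − 3)/10 = 0.1.
f(3) ≈ 3.464, f(3.1) ≈ 3.507, f(3.2) ≈ 3.550, f(3.3) ≈ 3.592, f(3.4) ≈ 3.633, f(3.5) ≈ 3.674, f(3.6) ≈ 3.715, f(3.7) ≈ 3.755, f(3.8) ≈ 3.795, f(3.9) ≈ 3.834, f(4) ≈ 3.873.
T_10 = (Δx/2)·[f(x_0) + 2f(x_1) + ... + 2f(x_{9}) + f(x_10)].
Sum ≈ 3.672.

3.672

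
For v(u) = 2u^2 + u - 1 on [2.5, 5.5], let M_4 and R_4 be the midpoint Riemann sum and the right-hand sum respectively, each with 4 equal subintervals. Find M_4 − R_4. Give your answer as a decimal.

-19.96875

M_4 = 109.21875.
R_4 = 129.1875.
M_4 − R_4 = -19.96875.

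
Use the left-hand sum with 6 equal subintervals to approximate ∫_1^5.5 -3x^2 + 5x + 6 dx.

-42.046875

Δx = (5.5 − 1)/6 = 0.75.
Left endpoints: 1, 1.75, 2.5, 3.25, 4, 4.75.
f(1) = 8, f(1.75) = 5.5625, f(2.5) = -0.25, f(3.25) = -9.4375, f(4) = -22, f(4.75) = -37.9375.
Sum = Δx · [f(1) + f(1.75) + f(2.5) + ...].
Sum = -42.046875.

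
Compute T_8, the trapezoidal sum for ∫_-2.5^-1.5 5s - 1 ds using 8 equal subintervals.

-11

Δs = (-1.5 − (-2.5))/8 = 0.125.
f(-2.5) = -13.5, f(-2.375) = -12.875, f(-2.25) = -12.25, f(-2.125) = -11.625, f(-2) = -11, f(-1.875) = -10.375, f(-1.75) = -9.75, f(-1.625) = -9.125, f(-1.5) = -8.5.
T_8 = (Δs/2)·[f(s_0) + 2f(s_1) + ... + 2f(s_{7}) + f(s_8)].
Sum = -11.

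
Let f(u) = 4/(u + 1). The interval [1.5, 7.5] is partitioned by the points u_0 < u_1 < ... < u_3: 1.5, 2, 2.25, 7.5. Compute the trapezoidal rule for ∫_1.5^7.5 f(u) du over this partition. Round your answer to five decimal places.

Subinterval widths: 0.5, 0.25, 5.25.
f(1.5) = 1.6, f(2) = 4/3, f(2.25) = 16/13, f(7.5) = 8/17.
On each subinterval the trapezoid contributes (Δu_i/2)·[f(u_{i-1}) + f(u_i)].
Sum ≈ 5.51991.

5.51991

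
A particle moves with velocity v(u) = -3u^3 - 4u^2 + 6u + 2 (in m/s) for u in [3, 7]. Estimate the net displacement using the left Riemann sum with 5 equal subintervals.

-1620.64

Δu = (7 − 3)/5 = 0.8.
Left endpoints: 3, 3.8, 4.6, 5.4, 6.2.
v(3) = -97, v(3.8) = -197.576, v(4.6) = -347.048, v(5.4) = -554.632, v(6.2) = -829.544.
Sum = Δu · [v(3) + v(3.8) + v(4.6) + v(5.4) + v(6.2)].
Sum = -1620.64.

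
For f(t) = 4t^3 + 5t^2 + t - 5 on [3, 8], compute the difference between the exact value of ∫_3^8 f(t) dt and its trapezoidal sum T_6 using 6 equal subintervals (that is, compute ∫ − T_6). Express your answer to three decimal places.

Exact integral: ∫_3^8 f(t) dt ≈ 4825.83333.
T_6 ≈ 4866.92130.
Error ≈ 4825.83333 − 4866.92130 ≈ -41.088.

-41.088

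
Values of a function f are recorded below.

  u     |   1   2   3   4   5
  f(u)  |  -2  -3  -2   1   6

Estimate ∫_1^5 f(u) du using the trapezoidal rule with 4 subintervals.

-2

Δu = 1.
T_4 = (1/2)·[(-2) + 2·(-3) + 2·(-2) + 2·1 + 6] = -2.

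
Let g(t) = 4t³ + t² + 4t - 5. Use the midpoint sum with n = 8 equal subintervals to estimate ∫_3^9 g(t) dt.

6807.46875

Δt = (9 − 3)/8 = 0.75.
Midpoints: 3.375, 4.125, 4.875, 5.625, 6.375, 7.125, 7.875, 8.625.
g(3.375) = 173.6640625, g(4.125) = 309.2734375, g(4.875) = 501.6953125, g(5.625) = 761.0546875, g(6.375) = 1097.4765625, g(7.125) = 1521.0859375, g(7.875) = 2042.0078125, g(8.625) = 2670.3671875.
Sum = Δt · [g(3.375) + g(4.125) + g(4.875) + ...].
Sum = 6807.46875.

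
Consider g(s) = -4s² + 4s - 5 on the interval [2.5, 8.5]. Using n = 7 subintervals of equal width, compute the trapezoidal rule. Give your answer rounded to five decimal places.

-698.93878

Δs = (8.5 − 2.5)/7 = 6/7.
g(2.5) = -20, g(47/14) = -1796/49, g(59/14) = -2900/49, g(71/14) = -4292/49, g(83/14) = -5972/49, g(95/14) = -7940/49, g(107/14) = -10196/49, g(8.5) = -260.
T_7 = (Δs/2)·[g(s_0) + 2g(s_1) + ... + 2g(s_{6}) + g(s_7)].
Sum ≈ -698.93878.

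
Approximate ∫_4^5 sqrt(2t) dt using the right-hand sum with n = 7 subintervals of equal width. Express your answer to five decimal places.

3.02224

Δt = (5 − 4)/7 = 1/7.
Right endpoints: 29/7, 30/7, 31/7, 32/7, 33/7, 34/7, 5.
f(29/7) ≈ 2.87849, f(30/7) ≈ 2.92770, f(31/7) ≈ 2.97610, f(32/7) ≈ 3.02372, f(33/7) ≈ 3.07060, f(34/7) ≈ 3.11677, f(5) ≈ 3.16228.
Sum = Δt · [f(29/7) + f(30/7) + f(31/7) + ...].
Sum ≈ 3.02224.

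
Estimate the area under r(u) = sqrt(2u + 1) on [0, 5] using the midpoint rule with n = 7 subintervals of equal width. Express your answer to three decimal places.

Δu = (5 − 0)/7 = 5/7.
Midpoints: 5/14, 15/14, 25/14, 2.5, 45/14, 55/14, 65/14.
r(5/14) ≈ 1.309, r(15/14) ≈ 1.773, r(25/14) ≈ 2.138, r(2.5) ≈ 2.449, r(45/14) ≈ 2.726, r(55/14) ≈ 2.976, r(65/14) ≈ 3.207.
Sum = Δu · [r(5/14) + r(15/14) + r(25/14) + ...].
Sum ≈ 11.842.

11.842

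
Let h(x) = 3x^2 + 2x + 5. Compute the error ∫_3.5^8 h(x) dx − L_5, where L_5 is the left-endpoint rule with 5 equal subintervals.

Exact integral: ∫_3.5^8 h(x) dx = 543.375.
L_5 = 471.285.
Error = 543.375 − 471.285 = 72.09.

72.09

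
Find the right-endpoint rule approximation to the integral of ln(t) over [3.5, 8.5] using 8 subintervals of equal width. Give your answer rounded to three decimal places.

Δt = (8.5 − 3.5)/8 = 0.625.
Right endpoints: 4.125, 4.75, 5.375, 6, 6.625, 7.25, 7.875, 8.5.
f(4.125) ≈ 1.417, f(4.75) ≈ 1.558, f(5.375) ≈ 1.682, f(6) ≈ 1.792, f(6.625) ≈ 1.891, f(7.25) ≈ 1.981, f(7.875) ≈ 2.064, f(8.5) ≈ 2.140.
Sum = Δt · [f(4.125) + f(4.75) + f(5.375) + ...].
Sum ≈ 9.078.

9.078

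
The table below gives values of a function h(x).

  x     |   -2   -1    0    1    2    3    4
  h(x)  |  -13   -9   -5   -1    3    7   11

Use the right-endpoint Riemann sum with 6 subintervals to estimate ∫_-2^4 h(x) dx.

6

Δx = 1.
Sum = 1·[(-9) + (-5) + (-1) + 3 + 7 + 11] = 6.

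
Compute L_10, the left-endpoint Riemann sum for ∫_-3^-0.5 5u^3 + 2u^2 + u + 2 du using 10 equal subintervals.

Δu = (-0.5 − (-3))/10 = 0.25.
Left endpoints: -3, -2.75, -2.5, -2.25, -2, -1.75, -1.5, -1.25, -1, -0.75.
f(-3) = -118, f(-2.75) = -89.609375, f(-2.5) = -66.125, f(-2.25) = -47.078125, f(-2) = -32, f(-1.75) = -20.421875, f(-1.5) = -11.875, f(-1.25) = -5.890625, f(-1) = -2, f(-0.75) = 0.265625.
Sum = Δu · [f(-3) + f(-2.75) + f(-2.5) + ...].
Sum = -98.18359375.

-98.18359375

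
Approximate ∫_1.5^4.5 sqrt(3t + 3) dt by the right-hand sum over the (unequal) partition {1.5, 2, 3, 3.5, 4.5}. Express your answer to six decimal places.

Subinterval widths: 0.5, 1, 0.5, 1.
Right endpoints: 2, 3, 3.5, 4.5.
f(2) ≈ 3.000000, f(3) ≈ 3.464102, f(3.5) ≈ 3.674235, f(4.5) ≈ 4.062019.
Sum = Σ Δt_i · f(t_i).
Sum ≈ 10.863238.

10.863238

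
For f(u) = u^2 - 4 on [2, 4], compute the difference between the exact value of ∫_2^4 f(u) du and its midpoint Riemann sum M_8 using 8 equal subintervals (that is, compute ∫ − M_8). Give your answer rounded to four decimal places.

Exact integral: ∫_2^4 f(u) du ≈ 10.666667.
M_8 = 10.65625.
Error ≈ 10.666667 − 10.65625 ≈ 0.0104.

0.0104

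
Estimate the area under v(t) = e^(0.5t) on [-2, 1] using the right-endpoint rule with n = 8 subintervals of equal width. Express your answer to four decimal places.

Δt = (1 − (-2))/8 = 0.375.
Right endpoints: -1.625, -1.25, -0.875, -0.5, -0.125, 0.25, 0.625, 1.
v(-1.625) ≈ 0.4437, v(-1.25) ≈ 0.5353, v(-0.875) ≈ 0.6456, v(-0.5) ≈ 0.7788, v(-0.125) ≈ 0.9394, v(0.25) ≈ 1.1331, v(0.625) ≈ 1.3668, v(1) ≈ 1.6487.
Sum = Δt · [v(-1.625) + v(-1.25) + v(-0.875) + ...].
Sum ≈ 2.8093.

2.8093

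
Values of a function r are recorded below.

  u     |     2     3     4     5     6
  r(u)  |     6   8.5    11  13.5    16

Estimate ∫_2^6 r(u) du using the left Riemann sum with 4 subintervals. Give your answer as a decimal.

39

Δu = 1.
Sum = 1·[6 + 8.5 + 11 + 13.5] = 39.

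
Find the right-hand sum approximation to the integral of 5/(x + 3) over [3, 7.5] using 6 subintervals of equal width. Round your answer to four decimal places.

2.6685

Δx = (7.5 − 3)/6 = 0.75.
Right endpoints: 3.75, 4.5, 5.25, 6, 6.75, 7.5.
f(3.75) = 20/27, f(4.5) = 2/3, f(5.25) = 20/33, f(6) = 5/9, f(6.75) = 20/39, f(7.5) = 10/21.
Sum = Δx · [f(3.75) + f(4.5) + f(5.25) + ...].
Sum ≈ 2.6685.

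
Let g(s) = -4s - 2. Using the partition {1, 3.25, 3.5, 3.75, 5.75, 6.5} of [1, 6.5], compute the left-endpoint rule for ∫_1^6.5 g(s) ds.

Subinterval widths: 2.25, 0.25, 0.25, 2, 0.75.
Left endpoints: 1, 3.25, 3.5, 3.75, 5.75.
g(1) = -6, g(3.25) = -15, g(3.5) = -16, g(3.75) = -17, g(5.75) = -25.
Sum = Σ Δs_i · g(s_i).
Sum = -74.

-74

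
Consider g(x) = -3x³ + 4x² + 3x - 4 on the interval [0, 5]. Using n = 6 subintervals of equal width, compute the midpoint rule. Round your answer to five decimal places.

-279.23032

Δx = (5 − 0)/6 = 5/6.
Midpoints: 5/12, 1.25, 25/12, 35/12, 3.75, 55/12.
g(5/12) = -1309/576, g(1.25) = 0.140625, g(25/12) = -7.515625, g(35/12) = -20539/576, g(3.75) = -94.703125, g(55/12) = -37453/192.
Sum = Δx · [g(5/12) + g(1.25) + g(25/12) + ...].
Sum ≈ -279.23032.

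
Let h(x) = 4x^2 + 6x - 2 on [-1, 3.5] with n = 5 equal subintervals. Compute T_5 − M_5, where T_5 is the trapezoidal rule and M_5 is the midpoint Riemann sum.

T_5 = 85.68.
M_5 = 82.035.
T_5 − M_5 = 3.645.

3.645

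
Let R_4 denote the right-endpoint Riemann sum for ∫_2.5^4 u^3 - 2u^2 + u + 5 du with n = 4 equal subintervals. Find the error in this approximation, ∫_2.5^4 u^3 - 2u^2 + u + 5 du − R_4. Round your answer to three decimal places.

-5.968

Exact integral: ∫_2.5^4 f(u) du = 34.359375.
R_4 ≈ 40.32715.
Error ≈ 34.359375 − 40.32715 ≈ -5.968.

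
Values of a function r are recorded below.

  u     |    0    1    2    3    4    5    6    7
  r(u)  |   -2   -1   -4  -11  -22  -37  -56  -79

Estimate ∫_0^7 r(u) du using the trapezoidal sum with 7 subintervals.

Δu = 1.
T_7 = (1/2)·[(-2) + 2·(-1) + 2·(-4) + 2·(-11) + 2·(-22) + 2·(-37) + 2·(-56) + (-79)] = -171.5.

-171.5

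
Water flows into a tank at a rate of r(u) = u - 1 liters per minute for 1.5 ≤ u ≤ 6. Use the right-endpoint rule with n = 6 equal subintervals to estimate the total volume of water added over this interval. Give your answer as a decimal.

Δu = (6 − 1.5)/6 = 0.75.
Right endpoints: 2.25, 3, 3.75, 4.5, 5.25, 6.
r(2.25) = 1.25, r(3) = 2, r(3.75) = 2.75, r(4.5) = 3.5, r(5.25) = 4.25, r(6) = 5.
Sum = Δu · [r(2.25) + r(3) + r(3.75) + ...].
Sum = 14.0625.

14.0625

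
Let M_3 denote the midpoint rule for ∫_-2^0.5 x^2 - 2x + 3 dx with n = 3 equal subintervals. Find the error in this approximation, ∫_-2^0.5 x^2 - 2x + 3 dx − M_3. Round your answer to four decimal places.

0.1447

Exact integral: ∫_-2^0.5 f(x) dx ≈ 13.958333.
M_3 ≈ 13.813657.
Error ≈ 13.958333 − 13.813657 ≈ 0.1447.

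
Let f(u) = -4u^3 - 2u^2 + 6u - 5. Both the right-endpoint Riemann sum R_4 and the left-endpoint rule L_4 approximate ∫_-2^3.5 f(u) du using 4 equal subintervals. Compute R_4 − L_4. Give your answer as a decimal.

-257.125

R_4 = -318.35546875.
L_4 = -61.23046875.
R_4 − L_4 = -257.125.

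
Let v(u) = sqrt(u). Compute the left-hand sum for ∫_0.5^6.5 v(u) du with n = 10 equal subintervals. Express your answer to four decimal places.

10.2444

Δu = (6.5 − 0.5)/10 = 0.6.
Left endpoints: 0.5, 1.1, 1.7, 2.3, 2.9, 3.5, 4.1, 4.7, 5.3, 5.9.
v(0.5) ≈ 0.7071, v(1.1) ≈ 1.0488, v(1.7) ≈ 1.3038, v(2.3) ≈ 1.5166, v(2.9) ≈ 1.7029, v(3.5) ≈ 1.8708, v(4.1) ≈ 2.0248, v(4.7) ≈ 2.1679, v(5.3) ≈ 2.3022, v(5.9) ≈ 2.4290.
Sum = Δu · [v(0.5) + v(1.1) + v(1.7) + ...].
Sum ≈ 10.2444.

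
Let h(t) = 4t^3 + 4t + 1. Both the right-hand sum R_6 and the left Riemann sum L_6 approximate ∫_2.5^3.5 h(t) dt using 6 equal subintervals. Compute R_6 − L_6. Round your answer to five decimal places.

R_6 ≈ 133.5833333.
L_6 = 114.75.
R_6 − L_6 ≈ 18.83333.

18.83333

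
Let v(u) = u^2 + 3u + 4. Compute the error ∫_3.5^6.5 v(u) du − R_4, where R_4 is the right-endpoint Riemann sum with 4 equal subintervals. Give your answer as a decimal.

-14.90625

Exact integral: ∫_3.5^6.5 v(u) du = 134.25.
R_4 = 149.15625.
Error = 134.25 − 149.15625 = -14.90625.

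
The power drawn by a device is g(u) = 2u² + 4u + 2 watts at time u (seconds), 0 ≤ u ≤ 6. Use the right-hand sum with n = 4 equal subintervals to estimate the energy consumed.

Δu = (6 − 0)/4 = 1.5.
Right endpoints: 1.5, 3, 4.5, 6.
g(1.5) = 12.5, g(3) = 32, g(4.5) = 60.5, g(6) = 98.
Sum = Δu · [g(1.5) + g(3) + g(4.5) + g(6)].
Sum = 304.5.

304.5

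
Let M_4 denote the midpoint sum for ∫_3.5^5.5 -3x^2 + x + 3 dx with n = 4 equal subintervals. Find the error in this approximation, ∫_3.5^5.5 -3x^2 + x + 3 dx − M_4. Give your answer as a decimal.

-0.125

Exact integral: ∫_3.5^5.5 f(x) dx = -108.5.
M_4 = -108.375.
Error = -108.5 − (-108.375) = -0.125.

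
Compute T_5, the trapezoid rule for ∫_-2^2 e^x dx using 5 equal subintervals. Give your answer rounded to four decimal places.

Δx = (2 − (-2))/5 = 0.8.
f(-2) ≈ 0.1353, f(-1.2) ≈ 0.3012, f(-0.4) ≈ 0.6703, f(0.4) ≈ 1.4918, f(1.2) ≈ 3.3201, f(2) ≈ 7.3891.
T_5 = (Δx/2)·[f(x_0) + 2f(x_1) + ... + 2f(x_{4}) + f(x_5)].
Sum ≈ 7.6365.

7.6365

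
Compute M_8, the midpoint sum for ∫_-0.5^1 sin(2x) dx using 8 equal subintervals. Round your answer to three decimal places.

Δx = (1 − (-0.5))/8 = 0.1875.
Midpoints: -0.40625, -0.21875, -0.03125, 0.15625, 0.34375, 0.53125, 0.71875, 0.90625.
f(-0.40625) ≈ -0.726, f(-0.21875) ≈ -0.424, f(-0.03125) ≈ -0.062, f(0.15625) ≈ 0.307, f(0.34375) ≈ 0.635, f(0.53125) ≈ 0.874, f(0.71875) ≈ 0.991, f(0.90625) ≈ 0.971.
Sum = Δx · [f(-0.40625) + f(-0.21875) + f(-0.03125) + ...].
Sum ≈ 0.481.

0.481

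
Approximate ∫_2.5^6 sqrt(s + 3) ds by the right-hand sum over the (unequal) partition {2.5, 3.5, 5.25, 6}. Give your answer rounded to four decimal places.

Subinterval widths: 1, 1.75, 0.75.
Right endpoints: 3.5, 5.25, 6.
f(3.5) ≈ 2.5495, f(5.25) ≈ 2.8723, f(6) ≈ 3.0000.
Sum = Σ Δs_i · f(s_i).
Sum ≈ 9.8260.

9.8260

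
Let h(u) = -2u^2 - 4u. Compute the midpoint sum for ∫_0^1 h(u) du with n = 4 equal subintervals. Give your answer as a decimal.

Δu = (1 − 0)/4 = 0.25.
Midpoints: 0.125, 0.375, 0.625, 0.875.
h(0.125) = -0.53125, h(0.375) = -1.78125, h(0.625) = -3.28125, h(0.875) = -5.03125.
Sum = Δu · [h(0.125) + h(0.375) + h(0.625) + h(0.875)].
Sum = -2.65625.

-2.65625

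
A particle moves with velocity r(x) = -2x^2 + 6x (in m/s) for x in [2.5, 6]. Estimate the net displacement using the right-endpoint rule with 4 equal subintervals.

Δx = (6 − 2.5)/4 = 0.875.
Right endpoints: 3.375, 4.25, 5.125, 6.
r(3.375) = -2.53125, r(4.25) = -10.625, r(5.125) = -21.78125, r(6) = -36.
Sum = Δx · [r(3.375) + r(4.25) + r(5.125) + r(6)].
Sum = -62.0703125.

-62.0703125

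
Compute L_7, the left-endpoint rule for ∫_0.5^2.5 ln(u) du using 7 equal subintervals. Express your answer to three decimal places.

0.397

Δu = (2.5 − 0.5)/7 = 2/7.
Left endpoints: 0.5, 11/14, 15/14, 19/14, 23/14, 27/14, 31/14.
f(0.5) ≈ -0.693, f(11/14) ≈ -0.241, f(15/14) ≈ 0.069, f(19/14) ≈ 0.305, f(23/14) ≈ 0.496, f(27/14) ≈ 0.657, f(31/14) ≈ 0.795.
Sum = Δu · [f(0.5) + f(11/14) + f(15/14) + ...].
Sum ≈ 0.397.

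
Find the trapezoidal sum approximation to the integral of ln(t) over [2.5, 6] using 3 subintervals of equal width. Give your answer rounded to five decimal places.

4.93365

Δt = (6 − 2.5)/3 = 7/6.
f(2.5) ≈ 0.91629, f(11/3) ≈ 1.29928, f(29/6) ≈ 1.57554, f(6) ≈ 1.79176.
T_3 = (Δt/2)·[f(t_0) + 2f(t_1) + 2f(t_2) + f(t_3)].
Sum ≈ 4.93365.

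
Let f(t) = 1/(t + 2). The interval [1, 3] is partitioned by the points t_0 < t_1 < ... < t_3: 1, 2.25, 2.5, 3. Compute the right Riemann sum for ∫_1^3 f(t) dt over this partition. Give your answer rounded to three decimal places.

0.450

Subinterval widths: 1.25, 0.25, 0.5.
Right endpoints: 2.25, 2.5, 3.
f(2.25) = 4/17, f(2.5) = 2/9, f(3) = 0.2.
Sum = Σ Δt_i · f(t_i).
Sum ≈ 0.450.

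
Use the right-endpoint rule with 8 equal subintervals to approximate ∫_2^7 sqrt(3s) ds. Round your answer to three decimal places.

18.777

Δs = (7 − 2)/8 = 0.625.
Right endpoints: 2.625, 3.25, 3.875, 4.5, 5.125, 5.75, 6.375, 7.
f(2.625) ≈ 2.806, f(3.25) ≈ 3.122, f(3.875) ≈ 3.410, f(4.5) ≈ 3.674, f(5.125) ≈ 3.921, f(5.75) ≈ 4.153, f(6.375) ≈ 4.373, f(7) ≈ 4.583.
Sum = Δs · [f(2.625) + f(3.25) + f(3.875) + ...].
Sum ≈ 18.777.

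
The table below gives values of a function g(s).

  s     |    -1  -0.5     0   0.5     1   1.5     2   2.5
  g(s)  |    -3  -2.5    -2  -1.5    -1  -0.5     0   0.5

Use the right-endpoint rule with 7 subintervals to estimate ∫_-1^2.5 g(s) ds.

-3.5

Δs = 0.5.
Sum = 0.5·[(-2.5) + (-2) + (-1.5) + (-1) + (-0.5) + 0 + 0.5] = -3.5.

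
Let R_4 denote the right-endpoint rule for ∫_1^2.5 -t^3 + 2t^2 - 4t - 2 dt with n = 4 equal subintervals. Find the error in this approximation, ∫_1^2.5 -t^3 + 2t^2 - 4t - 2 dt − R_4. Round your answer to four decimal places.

2.0127

Exact integral: ∫_1^2.5 f(t) dt = -13.265625.
R_4 ≈ -15.278320.
Error ≈ -13.265625 − (-15.278320) ≈ 2.0127.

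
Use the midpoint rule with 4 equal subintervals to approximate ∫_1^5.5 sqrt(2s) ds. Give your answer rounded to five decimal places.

11.23871

Δs = (5.5 − 1)/4 = 1.125.
Midpoints: 1.5625, 2.6875, 3.8125, 4.9375.
f(1.5625) ≈ 1.76777, f(2.6875) ≈ 2.31840, f(3.8125) ≈ 2.76134, f(4.9375) ≈ 3.14245.
Sum = Δs · [f(1.5625) + f(2.6875) + f(3.8125) + f(4.9375)].
Sum ≈ 11.23871.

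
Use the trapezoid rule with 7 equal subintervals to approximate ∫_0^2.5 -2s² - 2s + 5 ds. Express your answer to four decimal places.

-4.2730

Δs = (2.5 − 0)/7 = 5/14.
f(0) = 5, f(5/14) = 395/98, f(5/7) = 125/49, f(15/14) = 55/98, f(10/7) = -95/49, f(25/14) = -485/98, f(15/7) = -415/49, f(2.5) = -12.5.
T_7 = (Δs/2)·[f(s_0) + 2f(s_1) + ... + 2f(s_{6}) + f(s_7)].
Sum ≈ -4.2730.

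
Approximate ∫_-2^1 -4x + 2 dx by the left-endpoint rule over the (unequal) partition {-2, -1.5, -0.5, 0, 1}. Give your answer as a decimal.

17

Subinterval widths: 0.5, 1, 0.5, 1.
Left endpoints: -2, -1.5, -0.5, 0.
f(-2) = 10, f(-1.5) = 8, f(-0.5) = 4, f(0) = 2.
Sum = Σ Δx_i · f(x_i).
Sum = 17.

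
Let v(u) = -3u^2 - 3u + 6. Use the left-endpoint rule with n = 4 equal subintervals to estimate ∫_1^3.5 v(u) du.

Δu = (3.5 − 1)/4 = 0.625.
Left endpoints: 1, 1.625, 2.25, 2.875.
v(1) = 0, v(1.625) = -6.796875, v(2.25) = -15.9375, v(2.875) = -27.421875.
Sum = Δu · [v(1) + v(1.625) + v(2.25) + v(2.875)].
Sum = -31.34765625.

-31.34765625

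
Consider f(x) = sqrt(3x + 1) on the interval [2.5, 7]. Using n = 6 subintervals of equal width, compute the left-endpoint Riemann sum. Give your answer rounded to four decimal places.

16.7492

Δx = (7 − 2.5)/6 = 0.75.
Left endpoints: 2.5, 3.25, 4, 4.75, 5.5, 6.25.
f(2.5) ≈ 2.9155, f(3.25) ≈ 3.2787, f(4) ≈ 3.6056, f(4.75) ≈ 3.9051, f(5.5) ≈ 4.1833, f(6.25) ≈ 4.4441.
Sum = Δx · [f(2.5) + f(3.25) + f(4) + ...].
Sum ≈ 16.7492.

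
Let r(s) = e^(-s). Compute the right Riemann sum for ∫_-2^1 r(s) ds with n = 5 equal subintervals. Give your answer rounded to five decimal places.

Δs = (1 − (-2))/5 = 0.6.
Right endpoints: -1.4, -0.8, -0.2, 0.4, 1.
r(-1.4) ≈ 4.05520, r(-0.8) ≈ 2.22554, r(-0.2) ≈ 1.22140, r(0.4) ≈ 0.67032, r(1) ≈ 0.36788.
Sum = Δs · [r(-1.4) + r(-0.8) + r(-0.2) + r(0.4) + r(1)].
Sum ≈ 5.12421.

5.12421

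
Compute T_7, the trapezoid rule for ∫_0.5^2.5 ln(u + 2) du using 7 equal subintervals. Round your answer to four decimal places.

2.4764

Δu = (2.5 − 0.5)/7 = 2/7.
f(0.5) ≈ 0.9163, f(11/14) ≈ 1.0245, f(15/14) ≈ 1.1221, f(19/14) ≈ 1.2111, f(23/14) ≈ 1.2928, f(27/14) ≈ 1.3683, f(31/14) ≈ 1.4385, f(2.5) ≈ 1.5041.
T_7 = (Δu/2)·[f(u_0) + 2f(u_1) + ... + 2f(u_{6}) + f(u_7)].
Sum ≈ 2.4764.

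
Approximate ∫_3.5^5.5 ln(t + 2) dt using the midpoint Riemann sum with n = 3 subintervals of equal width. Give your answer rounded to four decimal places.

3.7366

Δt = (5.5 − 3.5)/3 = 2/3.
Midpoints: 23/6, 4.5, 31/6.
f(23/6) ≈ 1.7636, f(4.5) ≈ 1.8718, f(31/6) ≈ 1.9694.
Sum = Δt · [f(23/6) + f(4.5) + f(31/6)].
Sum ≈ 3.7366.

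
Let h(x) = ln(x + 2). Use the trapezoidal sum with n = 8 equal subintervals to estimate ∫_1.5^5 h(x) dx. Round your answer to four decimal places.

5.7344

Δx = (5 − 1.5)/8 = 0.4375.
h(1.5) ≈ 1.2528, h(1.9375) ≈ 1.3705, h(2.375) ≈ 1.4759, h(2.8125) ≈ 1.5712, h(3.25) ≈ 1.6582, h(3.6875) ≈ 1.7383, h(4.125) ≈ 1.8124, h(4.5625) ≈ 1.8814, h(5) ≈ 1.9459.
T_8 = (Δx/2)·[h(x_0) + 2h(x_1) + ... + 2h(x_{7}) + h(x_8)].
Sum ≈ 5.7344.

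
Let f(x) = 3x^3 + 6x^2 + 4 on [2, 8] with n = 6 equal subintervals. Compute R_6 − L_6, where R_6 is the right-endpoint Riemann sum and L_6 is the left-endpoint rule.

R_6 = 5079.
L_6 = 3207.
R_6 − L_6 = 1872.

1872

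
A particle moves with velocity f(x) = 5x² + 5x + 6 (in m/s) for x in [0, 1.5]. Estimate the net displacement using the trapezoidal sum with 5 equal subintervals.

Δx = (1.5 − 0)/5 = 0.3.
f(0) = 6, f(0.3) = 7.95, f(0.6) = 10.8, f(0.9) = 14.55, f(1.2) = 19.2, f(1.5) = 24.75.
T_5 = (Δx/2)·[f(x_0) + 2f(x_1) + ... + 2f(x_{4}) + f(x_5)].
Sum = 20.3625.

20.3625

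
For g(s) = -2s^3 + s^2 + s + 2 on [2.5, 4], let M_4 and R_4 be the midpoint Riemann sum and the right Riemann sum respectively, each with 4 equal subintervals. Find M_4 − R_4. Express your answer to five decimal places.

M_4 ≈ -84.1435547.
R_4 ≈ -101.1503906.
M_4 − R_4 ≈ 17.00684.

17.00684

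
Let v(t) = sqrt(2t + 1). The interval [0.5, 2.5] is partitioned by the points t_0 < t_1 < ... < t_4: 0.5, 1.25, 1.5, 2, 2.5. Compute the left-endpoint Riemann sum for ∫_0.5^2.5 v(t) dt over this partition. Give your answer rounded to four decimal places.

3.6464

Subinterval widths: 0.75, 0.25, 0.5, 0.5.
Left endpoints: 0.5, 1.25, 1.5, 2.
v(0.5) ≈ 1.4142, v(1.25) ≈ 1.8708, v(1.5) ≈ 2.0000, v(2) ≈ 2.2361.
Sum = Σ Δt_i · v(t_i).
Sum ≈ 3.6464.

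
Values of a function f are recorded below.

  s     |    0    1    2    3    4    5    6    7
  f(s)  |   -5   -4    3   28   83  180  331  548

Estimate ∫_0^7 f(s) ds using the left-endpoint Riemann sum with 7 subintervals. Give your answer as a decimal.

Δs = 1.
Sum = 1·[(-5) + (-4) + 3 + 28 + 83 + 180 + 331] = 616.

616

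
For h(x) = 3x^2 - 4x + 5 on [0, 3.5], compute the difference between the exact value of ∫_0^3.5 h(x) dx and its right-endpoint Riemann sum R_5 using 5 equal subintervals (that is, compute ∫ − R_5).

-8.82

Exact integral: ∫_0^3.5 h(x) dx = 35.875.
R_5 = 44.695.
Error = 35.875 − 44.695 = -8.82.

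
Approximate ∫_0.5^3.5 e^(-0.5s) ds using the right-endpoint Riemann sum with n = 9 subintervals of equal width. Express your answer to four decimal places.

1.1120

Δs = (3.5 − 0.5)/9 = 1/3.
Right endpoints: 5/6, 7/6, 1.5, 11/6, 13/6, 2.5, 17/6, 19/6, 3.5.
f(5/6) ≈ 0.6592, f(7/6) ≈ 0.5580, f(1.5) ≈ 0.4724, f(11/6) ≈ 0.3998, f(13/6) ≈ 0.3385, f(2.5) ≈ 0.2865, f(17/6) ≈ 0.2425, f(19/6) ≈ 0.2053, f(3.5) ≈ 0.1738.
Sum = Δs · [f(5/6) + f(7/6) + f(1.5) + ...].
Sum ≈ 1.1120.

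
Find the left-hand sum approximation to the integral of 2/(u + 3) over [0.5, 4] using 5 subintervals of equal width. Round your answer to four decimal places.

Δu = (4 − 0.5)/5 = 0.7.
Left endpoints: 0.5, 1.2, 1.9, 2.6, 3.3.
f(0.5) = 4/7, f(1.2) = 10/21, f(1.9) = 20/49, f(2.6) = 5/14, f(3.3) = 20/63.
Sum = Δu · [f(0.5) + f(1.2) + f(1.9) + f(2.6) + f(3.3)].
Sum ≈ 1.4913.

1.4913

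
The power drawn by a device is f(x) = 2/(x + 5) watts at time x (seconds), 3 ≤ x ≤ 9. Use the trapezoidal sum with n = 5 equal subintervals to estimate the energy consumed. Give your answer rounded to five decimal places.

Δx = (9 − 3)/5 = 1.2.
f(3) = 0.25, f(4.2) = 5/23, f(5.4) = 5/26, f(6.6) = 5/29, f(7.8) = 0.15625, f(9) = 1/7.
T_5 = (Δx/2)·[f(x_0) + 2f(x_1) + ... + 2f(x_{4}) + f(x_5)].
Sum ≈ 1.12175.

1.12175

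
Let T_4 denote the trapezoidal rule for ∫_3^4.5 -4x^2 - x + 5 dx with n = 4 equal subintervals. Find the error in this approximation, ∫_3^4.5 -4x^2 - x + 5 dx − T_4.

Exact integral: ∫_3^4.5 f(x) dx = -83.625.
T_4 = -83.765625.
Error = -83.625 − (-83.765625) = 0.140625.

0.140625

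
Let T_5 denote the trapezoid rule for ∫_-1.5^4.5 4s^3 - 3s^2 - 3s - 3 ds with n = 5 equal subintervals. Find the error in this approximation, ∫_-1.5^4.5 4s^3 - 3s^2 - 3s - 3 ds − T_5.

-21.6

Exact integral: ∫_-1.5^4.5 f(s) ds = 265.5.
T_5 = 287.1.
Error = 265.5 − 287.1 = -21.6.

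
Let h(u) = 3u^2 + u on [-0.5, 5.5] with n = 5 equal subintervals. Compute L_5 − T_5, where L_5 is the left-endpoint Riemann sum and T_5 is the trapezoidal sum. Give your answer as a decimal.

L_5 = 128.22.
T_5 = 185.82.
L_5 − T_5 = -57.6.

-57.6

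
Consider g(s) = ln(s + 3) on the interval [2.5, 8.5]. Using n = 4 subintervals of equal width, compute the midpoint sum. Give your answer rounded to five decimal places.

Δs = (8.5 − 2.5)/4 = 1.5.
Midpoints: 3.25, 4.75, 6.25, 7.75.
g(3.25) ≈ 1.83258, g(4.75) ≈ 2.04769, g(6.25) ≈ 2.22462, g(7.75) ≈ 2.37491.
Sum = Δs · [g(3.25) + g(4.75) + g(6.25) + g(7.75)].
Sum ≈ 12.71971.

12.71971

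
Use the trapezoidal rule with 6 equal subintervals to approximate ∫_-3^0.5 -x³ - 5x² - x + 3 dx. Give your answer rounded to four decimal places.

Δx = (0.5 − (-3))/6 = 7/12.
f(-3) = -12, f(-29/12) = -16711/1728, f(-11/6) = -1255/216, f(-1.25) = -1.609375, f(-2/3) = 47/27, f(-1/12) = 5269/1728, f(0.5) = 1.125.
T_6 = (Δx/2)·[f(x_0) + 2f(x_1) + ... + 2f(x_{5}) + f(x_6)].
Sum ≈ -10.3471.

-10.3471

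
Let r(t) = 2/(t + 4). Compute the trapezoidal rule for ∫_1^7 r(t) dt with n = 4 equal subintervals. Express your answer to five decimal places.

1.58869

Δt = (7 − 1)/4 = 1.5.
r(1) = 0.4, r(2.5) = 4/13, r(4) = 0.25, r(5.5) = 4/19, r(7) = 2/11.
T_4 = (Δt/2)·[r(t_0) + 2r(t_1) + 2r(t_2) + 2r(t_3) + r(t_4)].
Sum ≈ 1.58869.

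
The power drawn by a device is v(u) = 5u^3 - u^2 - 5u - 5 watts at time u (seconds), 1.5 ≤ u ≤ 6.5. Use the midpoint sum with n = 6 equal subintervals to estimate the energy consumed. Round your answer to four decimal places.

1992.5116

Δu = (6.5 − 1.5)/6 = 5/6.
Midpoints: 23/12, 2.75, 43/12, 53/12, 5.25, 73/12.
v(23/12) = 29287/1728, v(2.75) = 77.671875, v(43/12) = 335747/1728, v(53/12) = 663877/1728, v(5.25) = 664.703125, v(73/12) = 1819937/1728.
Sum = Δu · [v(23/12) + v(2.75) + v(43/12) + ...].
Sum ≈ 1992.5116.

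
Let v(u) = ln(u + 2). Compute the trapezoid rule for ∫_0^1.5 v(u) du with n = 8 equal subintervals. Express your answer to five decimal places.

Δu = (1.5 − 0)/8 = 0.1875.
v(0) ≈ 0.69315, v(0.1875) ≈ 0.78276, v(0.375) ≈ 0.86500, v(0.5625) ≈ 0.94098, v(0.75) ≈ 1.01160, v(0.9375) ≈ 1.07756, v(1.125) ≈ 1.13943, v(1.3125) ≈ 1.19770, v(1.5) ≈ 1.25276.
T_8 = (Δu/2)·[v(u_0) + 2v(u_1) + ... + 2v(u_{7}) + v(u_8)].
Sum ≈ 1.49775.

1.49775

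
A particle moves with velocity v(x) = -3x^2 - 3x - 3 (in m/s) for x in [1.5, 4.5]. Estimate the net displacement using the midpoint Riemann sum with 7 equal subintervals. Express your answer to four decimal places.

-123.6122

Δx = (4.5 − 1.5)/7 = 3/7.
Midpoints: 12/7, 15/7, 18/7, 3, 24/7, 27/7, 30/7.
v(12/7) = -831/49, v(15/7) = -1137/49, v(18/7) = -1497/49, v(3) = -39, v(24/7) = -2379/49, v(27/7) = -2901/49, v(30/7) = -3477/49.
Sum = Δx · [v(12/7) + v(15/7) + v(18/7) + ...].
Sum ≈ -123.6122.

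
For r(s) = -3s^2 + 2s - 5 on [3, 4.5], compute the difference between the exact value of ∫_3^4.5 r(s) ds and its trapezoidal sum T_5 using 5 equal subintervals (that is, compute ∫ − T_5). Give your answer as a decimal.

0.0675

Exact integral: ∫_3^4.5 r(s) ds = -60.375.
T_5 = -60.4425.
Error = -60.375 − (-60.4425) = 0.0675.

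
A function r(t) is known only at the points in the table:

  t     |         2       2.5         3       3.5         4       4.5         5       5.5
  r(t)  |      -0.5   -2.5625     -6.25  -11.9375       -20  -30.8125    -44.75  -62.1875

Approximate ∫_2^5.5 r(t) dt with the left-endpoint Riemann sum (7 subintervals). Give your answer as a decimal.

Δt = 0.5.
Sum = 0.5·[(-0.5) + (-2.5625) + (-6.25) + (-11.9375) + (-20) + (-30.8125) + (-44.75)] = -58.40625.

-58.40625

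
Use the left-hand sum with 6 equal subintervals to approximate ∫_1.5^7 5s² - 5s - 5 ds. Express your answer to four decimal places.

Δs = (7 − 1.5)/6 = 11/12.
Left endpoints: 1.5, 29/12, 10/3, 4.25, 31/6, 73/12.
f(1.5) = -1.25, f(29/12) = 1745/144, f(10/3) = 305/9, f(4.25) = 64.0625, f(31/6) = 3695/36, f(73/12) = 21545/144.
Sum = Δs · [f(1.5) + f(29/12) + f(10/3) + ...].
Sum ≈ 330.9867.

330.9867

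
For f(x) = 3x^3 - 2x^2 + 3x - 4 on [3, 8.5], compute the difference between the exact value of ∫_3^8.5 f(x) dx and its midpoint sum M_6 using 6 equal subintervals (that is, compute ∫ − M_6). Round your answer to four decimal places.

19.1601

Exact integral: ∫_3^8.5 f(x) dx ≈ 3535.755208.
M_6 ≈ 3516.595124.
Error ≈ 3535.755208 − 3516.595124 ≈ 19.1601.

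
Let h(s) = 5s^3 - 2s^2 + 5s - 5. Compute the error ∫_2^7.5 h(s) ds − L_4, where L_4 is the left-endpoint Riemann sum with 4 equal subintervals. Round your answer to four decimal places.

Exact integral: ∫_2^7.5 h(s) ds ≈ 3762.286458.
L_4 ≈ 2512.543945.
Error ≈ 3762.286458 − 2512.543945 ≈ 1249.7425.

1249.7425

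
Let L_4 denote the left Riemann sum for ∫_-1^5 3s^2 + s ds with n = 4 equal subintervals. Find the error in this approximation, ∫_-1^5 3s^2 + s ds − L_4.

51.75

Exact integral: ∫_-1^5 f(s) ds = 138.
L_4 = 86.25.
Error = 138 − 86.25 = 51.75.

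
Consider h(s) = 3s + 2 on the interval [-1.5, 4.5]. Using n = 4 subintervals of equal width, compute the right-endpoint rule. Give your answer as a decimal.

Δs = (4.5 − (-1.5))/4 = 1.5.
Right endpoints: 0, 1.5, 3, 4.5.
h(0) = 2, h(1.5) = 6.5, h(3) = 11, h(4.5) = 15.5.
Sum = Δs · [h(0) + h(1.5) + h(3) + h(4.5)].
Sum = 52.5.

52.5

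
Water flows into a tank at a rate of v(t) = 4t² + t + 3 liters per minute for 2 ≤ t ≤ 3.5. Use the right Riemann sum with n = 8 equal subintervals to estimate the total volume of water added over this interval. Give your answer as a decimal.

Δt = (3.5 − 2)/8 = 0.1875.
Right endpoints: 2.1875, 2.375, 2.5625, 2.75, 2.9375, 3.125, 3.3125, 3.5.
v(2.1875) = 24.328125, v(2.375) = 27.9375, v(2.5625) = 31.828125, v(2.75) = 36, v(2.9375) = 40.453125, v(3.125) = 45.1875, v(3.3125) = 50.203125, v(3.5) = 55.5.
Sum = Δt · [v(2.1875) + v(2.375) + v(2.5625) + ...].
Sum = 58.39453125.

58.39453125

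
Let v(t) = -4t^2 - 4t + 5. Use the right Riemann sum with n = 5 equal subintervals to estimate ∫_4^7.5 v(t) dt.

Δt = (7.5 − 4)/5 = 0.7.
Right endpoints: 4.7, 5.4, 6.1, 6.8, 7.5.
v(4.7) = -102.16, v(5.4) = -133.24, v(6.1) = -168.24, v(6.8) = -207.16, v(7.5) = -250.
Sum = Δt · [v(4.7) + v(5.4) + v(6.1) + v(6.8) + v(7.5)].
Sum = -602.56.

-602.56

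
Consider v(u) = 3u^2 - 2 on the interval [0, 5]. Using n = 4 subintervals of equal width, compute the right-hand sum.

Δu = (5 − 0)/4 = 1.25.
Right endpoints: 1.25, 2.5, 3.75, 5.
v(1.25) = 2.6875, v(2.5) = 16.75, v(3.75) = 40.1875, v(5) = 73.
Sum = Δu · [v(1.25) + v(2.5) + v(3.75) + v(5)].
Sum = 165.78125.

165.78125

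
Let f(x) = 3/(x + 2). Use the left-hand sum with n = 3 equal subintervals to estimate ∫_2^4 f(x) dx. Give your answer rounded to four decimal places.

1.3036

Δx = (4 − 2)/3 = 2/3.
Left endpoints: 2, 8/3, 10/3.
f(2) = 0.75, f(8/3) = 9/14, f(10/3) = 0.5625.
Sum = Δx · [f(2) + f(8/3) + f(10/3)].
Sum ≈ 1.3036.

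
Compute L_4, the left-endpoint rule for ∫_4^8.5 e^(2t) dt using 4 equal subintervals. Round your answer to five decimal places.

Δt = (8.5 − 4)/4 = 1.125.
Left endpoints: 4, 5.125, 6.25, 7.375.
f(4) ≈ 2980.95799, f(5.125) ≈ 28282.54192, f(6.25) ≈ 268337.28652, f(7.375) ≈ 2545913.28956.
Sum = Δt · [f(4) + f(5.125) + f(6.25) + f(7.375)].
Sum ≈ 3201203.33548.

3201203.33548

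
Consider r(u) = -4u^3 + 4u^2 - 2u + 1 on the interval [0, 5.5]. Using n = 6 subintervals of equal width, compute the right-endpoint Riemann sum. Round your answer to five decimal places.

Δu = (5.5 − 0)/6 = 11/12.
Right endpoints: 11/12, 11/6, 2.75, 11/3, 55/12, 5.5.
r(11/12) = -239/432, r(11/6) = -749/54, r(2.75) = -57.4375, r(11/3) = -4043/27, r(55/12) = -133603/432, r(5.5) = -554.5.
Sum = Δu · [r(11/12) + r(11/6) + r(2.75) + ...].
Sum ≈ -994.92072.

-994.92072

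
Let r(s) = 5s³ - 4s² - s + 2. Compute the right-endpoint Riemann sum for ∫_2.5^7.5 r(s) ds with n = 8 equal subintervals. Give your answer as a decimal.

Δs = (7.5 − 2.5)/8 = 0.625.
Right endpoints: 3.125, 3.75, 4.375, 5, 5.625, 6.25, 6.875, 7.5.
r(3.125) = 57549/512, r(3.75) = 205.671875, r(4.375) = 173959/512, r(5) = 522, r(5.625) = 388969/512, r(6.25) = 1060.203125, r(6.875) = 732579/512, r(7.5) = 1878.875.
Sum = Δs · [r(3.125) + r(3.75) + r(4.375) + ...].
Sum = 3943.3984375.

3943.3984375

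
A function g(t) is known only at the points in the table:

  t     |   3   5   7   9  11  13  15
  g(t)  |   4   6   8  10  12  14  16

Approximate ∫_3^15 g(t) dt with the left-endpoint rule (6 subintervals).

108

Δt = 2.
Sum = 2·[4 + 6 + 8 + 10 + 12 + 14] = 108.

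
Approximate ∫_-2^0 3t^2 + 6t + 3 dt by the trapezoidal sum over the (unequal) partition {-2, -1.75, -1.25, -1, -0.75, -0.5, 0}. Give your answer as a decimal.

Subinterval widths: 0.25, 0.5, 0.25, 0.25, 0.25, 0.5.
f(-2) = 3, f(-1.75) = 1.6875, f(-1.25) = 0.1875, f(-1) = 0, f(-0.75) = 0.1875, f(-0.5) = 0.75, f(0) = 3.
On each subinterval the trapezoid contributes (Δt_i/2)·[f(t_{i-1}) + f(t_i)].
Sum = 2.15625.

2.15625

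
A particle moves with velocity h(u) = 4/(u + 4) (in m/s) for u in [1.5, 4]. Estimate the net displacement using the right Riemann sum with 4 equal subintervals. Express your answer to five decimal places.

Δu = (4 − 1.5)/4 = 0.625.
Right endpoints: 2.125, 2.75, 3.375, 4.
h(2.125) = 32/49, h(2.75) = 16/27, h(3.375) = 32/59, h(4) = 0.5.
Sum = Δu · [h(2.125) + h(2.75) + h(3.375) + h(4)].
Sum ≈ 1.43002.

1.43002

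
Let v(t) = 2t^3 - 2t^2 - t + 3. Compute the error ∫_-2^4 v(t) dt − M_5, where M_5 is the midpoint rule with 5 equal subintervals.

Exact integral: ∫_-2^4 v(t) dt = 84.
M_5 = 81.12.
Error = 84 − 81.12 = 2.88.

2.88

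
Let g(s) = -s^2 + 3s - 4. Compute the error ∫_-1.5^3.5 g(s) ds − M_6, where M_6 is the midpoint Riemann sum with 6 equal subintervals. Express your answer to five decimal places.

-0.28935

Exact integral: ∫_-1.5^3.5 g(s) ds ≈ -20.4166667.
M_6 ≈ -20.1273148.
Error ≈ -20.4166667 − (-20.1273148) ≈ -0.28935.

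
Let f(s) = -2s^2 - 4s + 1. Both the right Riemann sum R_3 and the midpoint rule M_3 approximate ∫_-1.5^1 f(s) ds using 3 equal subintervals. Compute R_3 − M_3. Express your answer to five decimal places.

-3.99306

R_3 ≈ -1.6203704.
M_3 ≈ 2.3726852.
R_3 − M_3 ≈ -3.99306.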